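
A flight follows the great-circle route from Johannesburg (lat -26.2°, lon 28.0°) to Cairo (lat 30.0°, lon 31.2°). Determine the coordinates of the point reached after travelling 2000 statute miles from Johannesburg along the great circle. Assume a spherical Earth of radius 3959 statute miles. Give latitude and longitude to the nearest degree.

≈ lat 3°, lon 30°

From cos δ = sin φ₁ sin φ₂ + cos φ₁ cos φ₂ cos Δλ, the central angle is δ ≈ 0.982 rad (56.3°). The total great-circle distance is δ·R ≈ 0.982 × 3959 ≈ 3889 mi, so the target fraction is f = 2000/3889 ≈ 0.514.
Interpolate at f ≈ 0.514 with slerp weights a = sin((1−f)δ)/sin δ ≈ 0.552, b = sin(fδ)/sin δ ≈ 0.582.
p = a·p₁ + b·p₂ ≈ (0.868, 0.494, 0.047); φ = arcsin(p_z) ≈ 2.70°, λ = atan2(p_y, p_x) ≈ 29.61°.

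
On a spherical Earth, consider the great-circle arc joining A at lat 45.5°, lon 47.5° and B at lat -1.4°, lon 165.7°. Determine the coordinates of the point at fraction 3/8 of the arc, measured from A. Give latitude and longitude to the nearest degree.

The haversine formula gives a central angle δ ≈ 1.927 rad (110.4°) between the endpoints.
Interpolate at f = 3/8 with slerp weights a = sin((1−f)δ)/sin δ ≈ 0.996, b = sin(fδ)/sin δ ≈ 0.706.
p = a·p₁ + b·p₂ ≈ (-0.212, 0.689, 0.693); φ = arcsin(p_z) ≈ 43.88°, λ = atan2(p_y, p_x) ≈ 107.09°.

≈ lat 44°, lon 107°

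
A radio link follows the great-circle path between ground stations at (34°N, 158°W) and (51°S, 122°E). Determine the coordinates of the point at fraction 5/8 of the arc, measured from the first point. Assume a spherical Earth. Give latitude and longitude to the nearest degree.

≈ (22°S, 160°E)

Convert each endpoint to a unit vector on the sphere (x = cos φ cos λ, y = cos φ sin λ, z = sin φ).
The central angle between the endpoints is δ = arccos(p₁·p₂) ≈ 1.922 rad (110.1°).
Interpolate at f = 5/8 with slerp weights a = sin((1−f)δ)/sin δ ≈ 0.703, b = sin(fδ)/sin δ ≈ 0.993.
p = a·p₁ + b·p₂ ≈ (-0.871, 0.312, -0.379); φ = arcsin(p_z) ≈ -22.26°, λ = atan2(p_y, p_x) ≈ 160.32°.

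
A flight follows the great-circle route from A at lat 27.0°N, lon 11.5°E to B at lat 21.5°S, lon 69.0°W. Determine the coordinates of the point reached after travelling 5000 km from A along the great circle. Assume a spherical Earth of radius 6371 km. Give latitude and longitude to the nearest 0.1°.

≈ lat 4.1°N, lon 29.1°W

Write both endpoints as unit vectors p₁, p₂ with components (cos φ cos λ, cos φ sin λ, sin φ).
The central angle between the endpoints is δ = arccos(p₁·p₂) ≈ 1.600 rad (91.7°). The total great-circle distance is δ·R ≈ 1.600 × 6371 ≈ 10196 km, so the target fraction is f = 5000/10196 ≈ 0.490.
Interpolate at f ≈ 0.490 with slerp weights a = sin((1−f)δ)/sin δ ≈ 0.728, b = sin(fδ)/sin δ ≈ 0.707.
p = a·p₁ + b·p₂ ≈ (0.872, -0.485, 0.072); φ = arcsin(p_z) ≈ 4.10°, λ = atan2(p_y, p_x) ≈ -29.08°.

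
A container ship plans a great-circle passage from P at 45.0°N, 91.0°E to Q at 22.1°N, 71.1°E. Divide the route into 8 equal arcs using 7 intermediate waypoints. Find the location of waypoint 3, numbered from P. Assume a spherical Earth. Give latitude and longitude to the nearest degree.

≈ 37°N, 82°E

Write both endpoints as unit vectors p₁, p₂ with components (cos φ cos λ, cos φ sin λ, sin φ).
The central angle between the endpoints is δ = arccos(p₁·p₂) ≈ 0.491 rad (28.1°).
Interpolate at f = 3/8 with slerp weights a = sin((1−f)δ)/sin δ ≈ 0.641, b = sin(fδ)/sin δ ≈ 0.388.
p = a·p₁ + b·p₂ ≈ (0.109, 0.793, 0.599); φ = arcsin(p_z) ≈ 36.80°, λ = atan2(p_y, p_x) ≈ 82.20°.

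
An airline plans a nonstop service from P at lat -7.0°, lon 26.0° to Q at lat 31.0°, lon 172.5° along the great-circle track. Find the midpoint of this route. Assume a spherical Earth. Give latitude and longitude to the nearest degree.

Convert each endpoint to a unit vector on the sphere (x = cos φ cos λ, y = cos φ sin λ, z = sin φ).
The central angle between the endpoints is δ = arccos(p₁·p₂) ≈ 2.453 rad (140.6°).
Interpolate at f = 1/2 with slerp weights a = sin((1−f)δ)/sin δ ≈ 1.482, b = sin(fδ)/sin δ ≈ 1.482.
p = a·p₁ + b·p₂ ≈ (0.063, 0.810, 0.583); φ = arcsin(p_z) ≈ 35.63°, λ = atan2(p_y, p_x) ≈ 85.58°.

≈ lat 36°, lon 86°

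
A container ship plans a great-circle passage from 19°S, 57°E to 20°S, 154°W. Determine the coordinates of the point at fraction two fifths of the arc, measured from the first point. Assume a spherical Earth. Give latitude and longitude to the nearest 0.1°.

≈ 50.9°S, 109.9°E

From cos δ = sin φ₁ sin φ₂ + cos φ₁ cos φ₂ cos Δλ, the central angle is δ ≈ 2.279 rad (130.6°).
Interpolate at f = 2/5 with slerp weights a = sin((1−f)δ)/sin δ ≈ 1.289, b = sin(fδ)/sin δ ≈ 1.040.
p = a·p₁ + b·p₂ ≈ (-0.215, 0.594, -0.776); φ = arcsin(p_z) ≈ -50.85°, λ = atan2(p_y, p_x) ≈ 109.90°.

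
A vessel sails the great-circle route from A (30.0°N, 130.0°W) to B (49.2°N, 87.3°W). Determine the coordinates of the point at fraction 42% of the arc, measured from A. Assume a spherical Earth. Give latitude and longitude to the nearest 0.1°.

Write both endpoints as unit vectors p₁, p₂ with components (cos φ cos λ, cos φ sin λ, sin φ).
The central angle between the endpoints is δ = arccos(p₁·p₂) ≈ 0.653 rad (37.4°).
Interpolate at f = 0.42 with slerp weights a = sin((1−f)δ)/sin δ ≈ 0.609, b = sin(fδ)/sin δ ≈ 0.446.
p = a·p₁ + b·p₂ ≈ (-0.325, -0.695, 0.642); φ = arcsin(p_z) ≈ 39.92°, λ = atan2(p_y, p_x) ≈ -115.08°.

≈ (39.9°N, 115.1°W)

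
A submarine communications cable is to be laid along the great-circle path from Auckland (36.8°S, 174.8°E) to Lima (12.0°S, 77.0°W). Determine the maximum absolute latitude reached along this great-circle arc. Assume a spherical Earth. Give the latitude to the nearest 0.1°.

The great circle lies in the plane with unit normal n̂ = (p₁ × p₂)/|p₁ × p₂|.
Here n̂_z ≈ +0.749; the vertex latitude is φ_max = arccos|n̂_z| ≈ 41.5°.

≈ 41.5°S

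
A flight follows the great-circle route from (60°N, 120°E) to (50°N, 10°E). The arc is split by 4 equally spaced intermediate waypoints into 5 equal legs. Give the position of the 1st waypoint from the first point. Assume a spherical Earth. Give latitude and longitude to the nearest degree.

≈ (66°N, 99°E)

Convert each endpoint to a unit vector on the sphere (x = cos φ cos λ, y = cos φ sin λ, z = sin φ).
The central angle between the endpoints is δ = arccos(p₁·p₂) ≈ 0.984 rad (56.4°).
Interpolate at f = 1/5 with slerp weights a = sin((1−f)δ)/sin δ ≈ 0.851, b = sin(fδ)/sin δ ≈ 0.235.
p = a·p₁ + b·p₂ ≈ (-0.064, 0.395, 0.917); φ = arcsin(p_z) ≈ 66.44°, λ = atan2(p_y, p_x) ≈ 99.22°.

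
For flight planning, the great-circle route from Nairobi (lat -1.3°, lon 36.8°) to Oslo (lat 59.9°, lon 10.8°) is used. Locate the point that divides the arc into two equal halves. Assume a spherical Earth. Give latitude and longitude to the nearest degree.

The haversine formula gives a central angle δ ≈ 1.125 rad (64.5°) between the endpoints.
Interpolate at f = 1/2 with slerp weights a = sin((1−f)δ)/sin δ ≈ 0.591, b = sin(fδ)/sin δ ≈ 0.591.
p = a·p₁ + b·p₂ ≈ (0.764, 0.410, 0.498); φ = arcsin(p_z) ≈ 29.87°, λ = atan2(p_y, p_x) ≈ 28.18°.

≈ lat 30°, lon 28°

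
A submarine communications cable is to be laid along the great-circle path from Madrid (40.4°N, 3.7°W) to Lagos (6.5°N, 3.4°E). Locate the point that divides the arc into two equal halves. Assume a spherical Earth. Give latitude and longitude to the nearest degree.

From cos δ = sin φ₁ sin φ₂ + cos φ₁ cos φ₂ cos Δλ, the central angle is δ ≈ 0.602 rad (34.5°).
Interpolate at f = 1/2 with slerp weights a = sin((1−f)δ)/sin δ ≈ 0.524, b = sin(fδ)/sin δ ≈ 0.524.
p = a·p₁ + b·p₂ ≈ (0.917, 0.005, 0.399); φ = arcsin(p_z) ≈ 23.49°, λ = atan2(p_y, p_x) ≈ 0.32°.

≈ 23°N, 0°E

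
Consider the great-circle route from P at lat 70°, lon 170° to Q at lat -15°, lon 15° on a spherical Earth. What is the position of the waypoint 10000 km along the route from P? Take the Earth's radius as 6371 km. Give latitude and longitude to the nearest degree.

≈ lat 17°, lon 21°

The haversine formula gives a central angle δ ≈ 2.144 rad (122.9°) between the endpoints. The total great-circle distance is δ·R ≈ 2.144 × 6371 ≈ 13662 km, so the target fraction is f = 10000/13662 ≈ 0.732.
Interpolate at f ≈ 0.732 with slerp weights a = sin((1−f)δ)/sin δ ≈ 0.647, b = sin(fδ)/sin δ ≈ 1.191.
p = a·p₁ + b·p₂ ≈ (0.893, 0.336, 0.300); φ = arcsin(p_z) ≈ 17.46°, λ = atan2(p_y, p_x) ≈ 20.63°.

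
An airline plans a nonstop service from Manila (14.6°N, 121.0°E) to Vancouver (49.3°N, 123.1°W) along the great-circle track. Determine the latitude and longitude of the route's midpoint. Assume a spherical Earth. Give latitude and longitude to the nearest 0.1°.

Write both endpoints as unit vectors p₁, p₂ with components (cos φ cos λ, cos φ sin λ, sin φ).
The central angle between the endpoints is δ = arccos(p₁·p₂) ≈ 1.655 rad (94.8°).
Interpolate at f = 1/2 with slerp weights a = sin((1−f)δ)/sin δ ≈ 0.739, b = sin(fδ)/sin δ ≈ 0.739.
p = a·p₁ + b·p₂ ≈ (-0.632, 0.209, 0.747); φ = arcsin(p_z) ≈ 48.29°, λ = atan2(p_y, p_x) ≈ 161.66°.

≈ 48.3°N, 161.7°E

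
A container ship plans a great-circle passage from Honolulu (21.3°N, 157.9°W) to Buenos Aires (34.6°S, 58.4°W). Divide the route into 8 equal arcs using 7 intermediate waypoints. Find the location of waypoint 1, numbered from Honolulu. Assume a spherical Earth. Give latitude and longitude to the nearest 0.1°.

Write both endpoints as unit vectors p₁, p₂ with components (cos φ cos λ, cos φ sin λ, sin φ).
The central angle between the endpoints is δ = arccos(p₁·p₂) ≈ 1.910 rad (109.4°).
Interpolate at f = 1/8 with slerp weights a = sin((1−f)δ)/sin δ ≈ 1.055, b = sin(fδ)/sin δ ≈ 0.251.
p = a·p₁ + b·p₂ ≈ (-0.803, -0.546, 0.241); φ = arcsin(p_z) ≈ 13.94°, λ = atan2(p_y, p_x) ≈ -145.79°.

≈ 13.9°N, 145.8°W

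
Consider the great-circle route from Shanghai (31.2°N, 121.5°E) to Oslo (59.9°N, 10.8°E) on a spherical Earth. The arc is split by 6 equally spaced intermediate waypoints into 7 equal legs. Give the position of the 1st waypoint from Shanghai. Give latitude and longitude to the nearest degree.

Convert each endpoint to a unit vector on the sphere (x = cos φ cos λ, y = cos φ sin λ, z = sin φ).
The central angle between the endpoints is δ = arccos(p₁·p₂) ≈ 1.270 rad (72.8°).
Interpolate at f = 1/7 with slerp weights a = sin((1−f)δ)/sin δ ≈ 0.928, b = sin(fδ)/sin δ ≈ 0.189.
p = a·p₁ + b·p₂ ≈ (-0.322, 0.694, 0.644); φ = arcsin(p_z) ≈ 40.09°, λ = atan2(p_y, p_x) ≈ 114.85°.

≈ 40°N, 115°E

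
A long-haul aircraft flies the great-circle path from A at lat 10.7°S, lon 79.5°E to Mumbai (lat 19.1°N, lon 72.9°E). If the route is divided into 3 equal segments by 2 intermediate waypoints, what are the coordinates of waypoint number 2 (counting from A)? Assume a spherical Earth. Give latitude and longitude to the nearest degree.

≈ lat 9°N, lon 75°E

Convert each endpoint to a unit vector on the sphere (x = cos φ cos λ, y = cos φ sin λ, z = sin φ).
The central angle between the endpoints is δ = arccos(p₁·p₂) ≈ 0.532 rad (30.5°).
Interpolate at f = 2/3 with slerp weights a = sin((1−f)δ)/sin δ ≈ 0.348, b = sin(fδ)/sin δ ≈ 0.685.
p = a·p₁ + b·p₂ ≈ (0.253, 0.954, 0.159); φ = arcsin(p_z) ≈ 9.18°, λ = atan2(p_y, p_x) ≈ 75.18°.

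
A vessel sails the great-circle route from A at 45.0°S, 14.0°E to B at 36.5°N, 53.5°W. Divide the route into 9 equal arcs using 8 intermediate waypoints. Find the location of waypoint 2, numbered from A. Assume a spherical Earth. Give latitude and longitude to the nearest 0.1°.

≈ 28.4°S, 5.4°W

Convert each endpoint to a unit vector on the sphere (x = cos φ cos λ, y = cos φ sin λ, z = sin φ).
The central angle between the endpoints is δ = arccos(p₁·p₂) ≈ 1.775 rad (101.7°).
Interpolate at f = 2/9 with slerp weights a = sin((1−f)δ)/sin δ ≈ 1.003, b = sin(fδ)/sin δ ≈ 0.393.
p = a·p₁ + b·p₂ ≈ (0.876, -0.082, -0.476); φ = arcsin(p_z) ≈ -28.40°, λ = atan2(p_y, p_x) ≈ -5.35°.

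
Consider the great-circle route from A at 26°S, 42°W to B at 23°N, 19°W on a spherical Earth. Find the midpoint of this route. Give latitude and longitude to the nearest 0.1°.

≈ 1.5°S, 30.4°W

Write both endpoints as unit vectors p₁, p₂ with components (cos φ cos λ, cos φ sin λ, sin φ).
The central angle between the endpoints is δ = arccos(p₁·p₂) ≈ 0.939 rad (53.8°).
Interpolate at f = 1/2 with slerp weights a = sin((1−f)δ)/sin δ ≈ 0.561, b = sin(fδ)/sin δ ≈ 0.561.
p = a·p₁ + b·p₂ ≈ (0.863, -0.505, -0.027); φ = arcsin(p_z) ≈ -1.53°, λ = atan2(p_y, p_x) ≈ -30.36°.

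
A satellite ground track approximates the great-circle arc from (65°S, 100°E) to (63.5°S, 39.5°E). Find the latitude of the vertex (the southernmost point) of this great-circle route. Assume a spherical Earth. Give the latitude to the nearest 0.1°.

≈ 67.4°S

The great circle lies in the plane with unit normal n̂ = (p₁ × p₂)/|p₁ × p₂|.
Here n̂_z ≈ -0.384; the vertex latitude is φ_max = arccos|n̂_z| ≈ 67.4°.
Check via Clairaut: cos φ_max = |cos φ₁| · sin C = cos(65.0°)·sin(114.8°) ≈ 0.384, again giving ≈ 67.4°.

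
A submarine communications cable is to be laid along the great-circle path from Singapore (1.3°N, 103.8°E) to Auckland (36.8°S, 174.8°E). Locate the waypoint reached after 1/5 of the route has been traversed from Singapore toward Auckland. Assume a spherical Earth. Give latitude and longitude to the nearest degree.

≈ 8°S, 116°E

From cos δ = sin φ₁ sin φ₂ + cos φ₁ cos φ₂ cos Δλ, the central angle is δ ≈ 1.321 rad (75.7°).
Interpolate at f = 1/5 with slerp weights a = sin((1−f)δ)/sin δ ≈ 0.899, b = sin(fδ)/sin δ ≈ 0.270.
p = a·p₁ + b·p₂ ≈ (-0.429, 0.892, -0.141); φ = arcsin(p_z) ≈ -8.11°, λ = atan2(p_y, p_x) ≈ 115.70°.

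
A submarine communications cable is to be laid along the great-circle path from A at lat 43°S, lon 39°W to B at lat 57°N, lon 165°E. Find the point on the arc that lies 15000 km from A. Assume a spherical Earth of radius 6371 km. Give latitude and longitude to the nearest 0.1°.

Convert each endpoint to a unit vector on the sphere (x = cos φ cos λ, y = cos φ sin λ, z = sin φ).
The central angle between the endpoints is δ = arccos(p₁·p₂) ≈ 2.781 rad (159.4°). The total great-circle distance is δ·R ≈ 2.781 × 6371 ≈ 17721 km, so the target fraction is f = 15000/17721 ≈ 0.846.
Interpolate at f ≈ 0.846 with slerp weights a = sin((1−f)δ)/sin δ ≈ 1.175, b = sin(fδ)/sin δ ≈ 2.010.
p = a·p₁ + b·p₂ ≈ (-0.389, -0.258, 0.884); φ = arcsin(p_z) ≈ 62.16°, λ = atan2(p_y, p_x) ≈ -146.51°.

≈ lat 62.2°N, lon 146.5°W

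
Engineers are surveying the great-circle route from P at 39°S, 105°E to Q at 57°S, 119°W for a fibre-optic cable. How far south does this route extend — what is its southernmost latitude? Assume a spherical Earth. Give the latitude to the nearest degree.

The great circle lies in the plane with unit normal n̂ = (p₁ × p₂)/|p₁ × p₂|.
Here n̂_z ≈ +0.302; the vertex latitude is φ_max = arccos|n̂_z| ≈ 72.4°.
Check via Clairaut: cos φ_max = |cos φ₁| · sin C = cos(39.0°)·sin(157.2°) ≈ 0.302, again giving ≈ 72.4°.

≈ 72°S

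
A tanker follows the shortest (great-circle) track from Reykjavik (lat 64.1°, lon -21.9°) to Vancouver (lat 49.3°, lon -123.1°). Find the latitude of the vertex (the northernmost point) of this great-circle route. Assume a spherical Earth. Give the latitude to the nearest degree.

≈ 69°

The great circle lies in the plane with unit normal n̂ = (p₁ × p₂)/|p₁ × p₂|.
Here n̂_z ≈ -0.359; the vertex latitude is φ_max = arccos|n̂_z| ≈ 69.0°.
Check via Clairaut: cos φ_max = |cos φ₁| · sin C = cos(64.1°)·sin(55.2°) ≈ 0.359, again giving ≈ 69.0°.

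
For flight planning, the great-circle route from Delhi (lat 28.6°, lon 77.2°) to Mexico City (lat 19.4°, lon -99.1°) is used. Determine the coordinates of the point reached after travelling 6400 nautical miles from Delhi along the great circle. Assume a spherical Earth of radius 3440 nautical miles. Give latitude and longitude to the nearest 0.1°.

Convert each endpoint to a unit vector on the sphere (x = cos φ cos λ, y = cos φ sin λ, z = sin φ).
The central angle between the endpoints is δ = arccos(p₁·p₂) ≈ 2.302 rad (131.9°). The total great-circle distance is δ·R ≈ 2.302 × 3440 ≈ 7917 nmi, so the target fraction is f = 6400/7917 ≈ 0.808.
Interpolate at f ≈ 0.808 with slerp weights a = sin((1−f)δ)/sin δ ≈ 0.573, b = sin(fδ)/sin δ ≈ 1.287.
p = a·p₁ + b·p₂ ≈ (-0.080, -0.708, 0.702); φ = arcsin(p_z) ≈ 44.58°, λ = atan2(p_y, p_x) ≈ -96.49°.

≈ lat 44.6°, lon -96.5°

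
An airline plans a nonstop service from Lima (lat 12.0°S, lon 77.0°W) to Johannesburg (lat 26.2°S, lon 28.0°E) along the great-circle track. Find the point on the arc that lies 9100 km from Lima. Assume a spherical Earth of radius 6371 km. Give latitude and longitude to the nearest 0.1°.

≈ lat 29.9°S, lon 10.4°E

From cos δ = sin φ₁ sin φ₂ + cos φ₁ cos φ₂ cos Δλ, the central angle is δ ≈ 1.707 rad (97.8°). The total great-circle distance is δ·R ≈ 1.707 × 6371 ≈ 10873 km, so the target fraction is f = 9100/10873 ≈ 0.837.
Interpolate at f ≈ 0.837 with slerp weights a = sin((1−f)δ)/sin δ ≈ 0.277, b = sin(fδ)/sin δ ≈ 0.999.
p = a·p₁ + b·p₂ ≈ (0.852, 0.157, -0.499); φ = arcsin(p_z) ≈ -29.92°, λ = atan2(p_y, p_x) ≈ 10.41°.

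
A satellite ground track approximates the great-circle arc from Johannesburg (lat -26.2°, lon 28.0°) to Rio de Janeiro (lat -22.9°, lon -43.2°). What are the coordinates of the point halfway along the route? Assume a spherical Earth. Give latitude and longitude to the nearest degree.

≈ lat -29°, lon -8°

The haversine formula gives a central angle δ ≈ 1.117 rad (64.0°) between the endpoints.
Interpolate at f = 1/2 with slerp weights a = sin((1−f)δ)/sin δ ≈ 0.590, b = sin(fδ)/sin δ ≈ 0.590.
p = a·p₁ + b·p₂ ≈ (0.863, -0.123, -0.490); φ = arcsin(p_z) ≈ -29.33°, λ = atan2(p_y, p_x) ≈ -8.14°.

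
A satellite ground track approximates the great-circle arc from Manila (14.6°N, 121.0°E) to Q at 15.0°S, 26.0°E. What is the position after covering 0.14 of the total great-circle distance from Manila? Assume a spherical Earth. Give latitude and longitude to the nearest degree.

Write both endpoints as unit vectors p₁, p₂ with components (cos φ cos λ, cos φ sin λ, sin φ).
The central angle between the endpoints is δ = arccos(p₁·p₂) ≈ 1.718 rad (98.4°).
Interpolate at f = 0.14 with slerp weights a = sin((1−f)δ)/sin δ ≈ 1.007, b = sin(fδ)/sin δ ≈ 0.241.
p = a·p₁ + b·p₂ ≈ (-0.293, 0.937, 0.191); φ = arcsin(p_z) ≈ 11.03°, λ = atan2(p_y, p_x) ≈ 107.34°.

≈ 11°N, 107°E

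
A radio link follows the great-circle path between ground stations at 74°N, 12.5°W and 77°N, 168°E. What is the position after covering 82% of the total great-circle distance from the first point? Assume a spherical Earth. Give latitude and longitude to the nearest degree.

≈ 82°N, 168°E

Write both endpoints as unit vectors p₁, p₂ with components (cos φ cos λ, cos φ sin λ, sin φ).
The central angle between the endpoints is δ = arccos(p₁·p₂) ≈ 0.506 rad (29.0°).
Interpolate at f = 0.82 with slerp weights a = sin((1−f)δ)/sin δ ≈ 0.188, b = sin(fδ)/sin δ ≈ 0.832.
p = a·p₁ + b·p₂ ≈ (-0.133, 0.028, 0.991); φ = arcsin(p_z) ≈ 82.22°, λ = atan2(p_y, p_x) ≈ 168.19°.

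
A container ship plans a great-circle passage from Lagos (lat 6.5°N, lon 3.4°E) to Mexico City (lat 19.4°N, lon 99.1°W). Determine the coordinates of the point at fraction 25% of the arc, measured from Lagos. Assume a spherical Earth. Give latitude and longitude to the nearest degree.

Write both endpoints as unit vectors p₁, p₂ with components (cos φ cos λ, cos φ sin λ, sin φ).
The central angle between the endpoints is δ = arccos(p₁·p₂) ≈ 1.737 rad (99.5°).
Interpolate at f = 0.25 with slerp weights a = sin((1−f)δ)/sin δ ≈ 0.978, b = sin(fδ)/sin δ ≈ 0.427.
p = a·p₁ + b·p₂ ≈ (0.906, -0.340, 0.252); φ = arcsin(p_z) ≈ 14.62°, λ = atan2(p_y, p_x) ≈ -20.55°.

≈ lat 15°N, lon 21°W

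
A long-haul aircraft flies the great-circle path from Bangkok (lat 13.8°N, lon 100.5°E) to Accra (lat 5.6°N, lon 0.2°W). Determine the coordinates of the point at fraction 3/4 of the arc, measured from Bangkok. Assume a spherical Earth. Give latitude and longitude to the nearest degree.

≈ lat 11°N, lon 24°E

From cos δ = sin φ₁ sin φ₂ + cos φ₁ cos φ₂ cos Δλ, the central angle is δ ≈ 1.728 rad (99.0°).
Interpolate at f = 3/4 with slerp weights a = sin((1−f)δ)/sin δ ≈ 0.424, b = sin(fδ)/sin δ ≈ 0.974.
p = a·p₁ + b·p₂ ≈ (0.895, 0.401, 0.196); φ = arcsin(p_z) ≈ 11.31°, λ = atan2(p_y, p_x) ≈ 24.16°.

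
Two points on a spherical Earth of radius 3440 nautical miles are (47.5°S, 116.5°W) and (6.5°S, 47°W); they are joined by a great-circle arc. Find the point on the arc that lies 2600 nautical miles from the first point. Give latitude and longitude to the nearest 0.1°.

≈ (26.6°S, 67.6°W)

Convert each endpoint to a unit vector on the sphere (x = cos φ cos λ, y = cos φ sin λ, z = sin φ).
The central angle between the endpoints is δ = arccos(p₁·p₂) ≈ 1.247 rad (71.4°). The total great-circle distance is δ·R ≈ 1.247 × 3440 ≈ 4288 nmi, so the target fraction is f = 2600/4288 ≈ 0.606.
Interpolate at f ≈ 0.606 with slerp weights a = sin((1−f)δ)/sin δ ≈ 0.497, b = sin(fδ)/sin δ ≈ 0.724.
p = a·p₁ + b·p₂ ≈ (0.340, -0.826, -0.449); φ = arcsin(p_z) ≈ -26.65°, λ = atan2(p_y, p_x) ≈ -67.61°.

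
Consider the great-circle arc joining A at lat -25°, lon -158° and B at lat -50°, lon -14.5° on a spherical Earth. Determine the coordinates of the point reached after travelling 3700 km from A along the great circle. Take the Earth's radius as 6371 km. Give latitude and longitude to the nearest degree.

Write both endpoints as unit vectors p₁, p₂ with components (cos φ cos λ, cos φ sin λ, sin φ).
The central angle between the endpoints is δ = arccos(p₁·p₂) ≈ 1.716 rad (98.3°). The total great-circle distance is δ·R ≈ 1.716 × 6371 ≈ 10932 km, so the target fraction is f = 3700/10932 ≈ 0.338.
Interpolate at f ≈ 0.338 with slerp weights a = sin((1−f)δ)/sin δ ≈ 0.916, b = sin(fδ)/sin δ ≈ 0.554.
p = a·p₁ + b·p₂ ≈ (-0.425, -0.400, -0.812); φ = arcsin(p_z) ≈ -54.29°, λ = atan2(p_y, p_x) ≈ -136.70°.

≈ lat -54°, lon -137°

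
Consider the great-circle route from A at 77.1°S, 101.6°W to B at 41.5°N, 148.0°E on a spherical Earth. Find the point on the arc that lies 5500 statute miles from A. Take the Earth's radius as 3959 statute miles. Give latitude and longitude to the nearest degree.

≈ 12°S, 162°E

Write both endpoints as unit vectors p₁, p₂ with components (cos φ cos λ, cos φ sin λ, sin φ).
The central angle between the endpoints is δ = arccos(p₁·p₂) ≈ 2.352 rad (134.8°). The total great-circle distance is δ·R ≈ 2.352 × 3959 ≈ 9312 mi, so the target fraction is f = 5500/9312 ≈ 0.591.
Interpolate at f ≈ 0.591 with slerp weights a = sin((1−f)δ)/sin δ ≈ 1.156, b = sin(fδ)/sin δ ≈ 1.385.
p = a·p₁ + b·p₂ ≈ (-0.932, 0.297, -0.209); φ = arcsin(p_z) ≈ -12.06°, λ = atan2(p_y, p_x) ≈ 162.32°.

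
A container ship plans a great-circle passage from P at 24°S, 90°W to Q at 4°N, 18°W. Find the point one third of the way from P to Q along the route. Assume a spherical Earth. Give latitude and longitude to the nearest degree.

≈ 17°S, 64°W

Write both endpoints as unit vectors p₁, p₂ with components (cos φ cos λ, cos φ sin λ, sin φ).
The central angle between the endpoints is δ = arccos(p₁·p₂) ≈ 1.315 rad (75.3°).
Interpolate at f = 1/3 with slerp weights a = sin((1−f)δ)/sin δ ≈ 0.794, b = sin(fδ)/sin δ ≈ 0.439.
p = a·p₁ + b·p₂ ≈ (0.416, -0.861, -0.293); φ = arcsin(p_z) ≈ -17.01°, λ = atan2(p_y, p_x) ≈ -64.20°.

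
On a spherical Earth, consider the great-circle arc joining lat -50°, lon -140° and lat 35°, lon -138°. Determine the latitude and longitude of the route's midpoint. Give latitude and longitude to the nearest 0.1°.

≈ lat -7.5°, lon -138.9°

From cos δ = sin φ₁ sin φ₂ + cos φ₁ cos φ₂ cos Δλ, the central angle is δ ≈ 1.484 rad (85.0°).
Interpolate at f = 1/2 with slerp weights a = sin((1−f)δ)/sin δ ≈ 0.678, b = sin(fδ)/sin δ ≈ 0.678.
p = a·p₁ + b·p₂ ≈ (-0.747, -0.652, -0.131); φ = arcsin(p_z) ≈ -7.50°, λ = atan2(p_y, p_x) ≈ -138.88°.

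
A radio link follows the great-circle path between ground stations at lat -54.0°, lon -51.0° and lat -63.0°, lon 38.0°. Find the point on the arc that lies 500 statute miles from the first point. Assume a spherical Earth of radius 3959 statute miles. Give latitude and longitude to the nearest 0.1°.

From cos δ = sin φ₁ sin φ₂ + cos φ₁ cos φ₂ cos Δλ, the central angle is δ ≈ 0.759 rad (43.5°). The total great-circle distance is δ·R ≈ 0.759 × 3959 ≈ 3005 mi, so the target fraction is f = 500/3005 ≈ 0.166.
Interpolate at f ≈ 0.166 with slerp weights a = sin((1−f)δ)/sin δ ≈ 0.859, b = sin(fδ)/sin δ ≈ 0.183.
p = a·p₁ + b·p₂ ≈ (0.383, -0.341, -0.858); φ = arcsin(p_z) ≈ -59.12°, λ = atan2(p_y, p_x) ≈ -41.69°.

≈ lat -59.1°, lon -41.7°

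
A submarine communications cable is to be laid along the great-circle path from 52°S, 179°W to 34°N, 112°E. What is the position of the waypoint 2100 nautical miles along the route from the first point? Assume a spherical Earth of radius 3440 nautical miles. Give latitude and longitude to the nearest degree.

From cos δ = sin φ₁ sin φ₂ + cos φ₁ cos φ₂ cos Δλ, the central angle is δ ≈ 1.831 rad (104.9°). The total great-circle distance is δ·R ≈ 1.831 × 3440 ≈ 6300 nmi, so the target fraction is f = 2100/6300 ≈ 0.333.
Interpolate at f ≈ 0.333 with slerp weights a = sin((1−f)δ)/sin δ ≈ 0.972, b = sin(fδ)/sin δ ≈ 0.593.
p = a·p₁ + b·p₂ ≈ (-0.783, 0.446, -0.434); φ = arcsin(p_z) ≈ -25.75°, λ = atan2(p_y, p_x) ≈ 150.35°.

≈ 26°S, 150°E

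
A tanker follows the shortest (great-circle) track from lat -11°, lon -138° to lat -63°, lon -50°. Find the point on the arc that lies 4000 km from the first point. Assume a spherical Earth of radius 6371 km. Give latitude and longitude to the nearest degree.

Write both endpoints as unit vectors p₁, p₂ with components (cos φ cos λ, cos φ sin λ, sin φ).
The central angle between the endpoints is δ = arccos(p₁·p₂) ≈ 1.384 rad (79.3°). The total great-circle distance is δ·R ≈ 1.384 × 6371 ≈ 8818 km, so the target fraction is f = 4000/8818 ≈ 0.454.
Interpolate at f ≈ 0.454 with slerp weights a = sin((1−f)δ)/sin δ ≈ 0.698, b = sin(fδ)/sin δ ≈ 0.598.
p = a·p₁ + b·p₂ ≈ (-0.335, -0.667, -0.666); φ = arcsin(p_z) ≈ -41.75°, λ = atan2(p_y, p_x) ≈ -116.68°.

≈ lat -42°, lon -117°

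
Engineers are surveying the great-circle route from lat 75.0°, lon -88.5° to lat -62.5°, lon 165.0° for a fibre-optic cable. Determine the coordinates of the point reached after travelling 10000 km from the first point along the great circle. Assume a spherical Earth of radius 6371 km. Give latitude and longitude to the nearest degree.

Write both endpoints as unit vectors p₁, p₂ with components (cos φ cos λ, cos φ sin λ, sin φ).
The central angle between the endpoints is δ = arccos(p₁·p₂) ≈ 2.670 rad (153.0°). The total great-circle distance is δ·R ≈ 2.670 × 6371 ≈ 17009 km, so the target fraction is f = 10000/17009 ≈ 0.588.
Interpolate at f ≈ 0.588 with slerp weights a = sin((1−f)δ)/sin δ ≈ 1.961, b = sin(fδ)/sin δ ≈ 2.200.
p = a·p₁ + b·p₂ ≈ (-0.968, -0.244, -0.057); φ = arcsin(p_z) ≈ -3.29°, λ = atan2(p_y, p_x) ≈ -165.83°.

≈ lat -3°, lon -166°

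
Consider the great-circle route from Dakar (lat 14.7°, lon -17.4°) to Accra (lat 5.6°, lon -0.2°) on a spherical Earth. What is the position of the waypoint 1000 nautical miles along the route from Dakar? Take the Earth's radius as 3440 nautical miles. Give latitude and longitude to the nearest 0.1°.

≈ lat 6.9°, lon -2.4°

Write both endpoints as unit vectors p₁, p₂ with components (cos φ cos λ, cos φ sin λ, sin φ).
The central angle between the endpoints is δ = arccos(p₁·p₂) ≈ 0.335 rad (19.2°). The total great-circle distance is δ·R ≈ 0.335 × 3440 ≈ 1153 nmi, so the target fraction is f = 1000/1153 ≈ 0.867.
Interpolate at f ≈ 0.867 with slerp weights a = sin((1−f)δ)/sin δ ≈ 0.135, b = sin(fδ)/sin δ ≈ 0.871.
p = a·p₁ + b·p₂ ≈ (0.992, -0.042, 0.119); φ = arcsin(p_z) ≈ 6.85°, λ = atan2(p_y, p_x) ≈ -2.43°.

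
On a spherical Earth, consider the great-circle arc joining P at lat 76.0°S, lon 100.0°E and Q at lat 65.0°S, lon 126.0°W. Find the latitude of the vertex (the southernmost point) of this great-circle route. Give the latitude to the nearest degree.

≈ 83°S

The great circle lies in the plane with unit normal n̂ = (p₁ × p₂)/|p₁ × p₂|.
Here n̂_z ≈ +0.125; the vertex latitude is φ_max = arccos|n̂_z| ≈ 82.8°.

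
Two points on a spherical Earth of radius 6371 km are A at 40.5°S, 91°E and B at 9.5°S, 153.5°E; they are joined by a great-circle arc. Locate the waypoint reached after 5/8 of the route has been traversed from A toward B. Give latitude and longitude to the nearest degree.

≈ 24°S, 134°E

The haversine formula gives a central angle δ ≈ 1.100 rad (63.0°) between the endpoints.
Interpolate at f = 5/8 with slerp weights a = sin((1−f)δ)/sin δ ≈ 0.450, b = sin(fδ)/sin δ ≈ 0.712.
p = a·p₁ + b·p₂ ≈ (-0.635, 0.655, -0.410); φ = arcsin(p_z) ≈ -24.19°, λ = atan2(p_y, p_x) ≈ 134.07°.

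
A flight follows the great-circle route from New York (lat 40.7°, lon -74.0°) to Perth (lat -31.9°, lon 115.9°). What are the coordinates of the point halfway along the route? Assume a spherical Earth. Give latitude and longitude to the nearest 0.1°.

≈ lat 36.8°, lon 167.8°

Convert each endpoint to a unit vector on the sphere (x = cos φ cos λ, y = cos φ sin λ, z = sin φ).
The central angle between the endpoints is δ = arccos(p₁·p₂) ≈ 2.935 rad (168.1°).
Interpolate at f = 1/2 with slerp weights a = sin((1−f)δ)/sin δ ≈ 4.839, b = sin(fδ)/sin δ ≈ 4.839.
p = a·p₁ + b·p₂ ≈ (-0.783, 0.169, 0.598); φ = arcsin(p_z) ≈ 36.75°, λ = atan2(p_y, p_x) ≈ 167.82°.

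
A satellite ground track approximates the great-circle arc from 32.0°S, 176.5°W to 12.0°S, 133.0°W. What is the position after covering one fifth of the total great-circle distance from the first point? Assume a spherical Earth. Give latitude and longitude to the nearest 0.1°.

≈ 29.1°S, 166.7°W

Convert each endpoint to a unit vector on the sphere (x = cos φ cos λ, y = cos φ sin λ, z = sin φ).
The central angle between the endpoints is δ = arccos(p₁·p₂) ≈ 0.779 rad (44.6°).
Interpolate at f = 1/5 with slerp weights a = sin((1−f)δ)/sin δ ≈ 0.831, b = sin(fδ)/sin δ ≈ 0.221.
p = a·p₁ + b·p₂ ≈ (-0.850, -0.201, -0.486); φ = arcsin(p_z) ≈ -29.09°, λ = atan2(p_y, p_x) ≈ -166.70°.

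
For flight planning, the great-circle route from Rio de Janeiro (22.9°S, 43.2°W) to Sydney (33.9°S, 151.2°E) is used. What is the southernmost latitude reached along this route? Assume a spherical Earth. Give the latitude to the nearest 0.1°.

≈ 77.1°S

The great circle lies in the plane with unit normal n̂ = (p₁ × p₂)/|p₁ × p₂|.
Here n̂_z ≈ -0.223; the vertex latitude is φ_max = arccos|n̂_z| ≈ 77.1°.
Check via Clairaut: cos φ_max = |cos φ₁| · sin C = cos(22.9°)·sin(166.0°) ≈ 0.223, again giving ≈ 77.1°.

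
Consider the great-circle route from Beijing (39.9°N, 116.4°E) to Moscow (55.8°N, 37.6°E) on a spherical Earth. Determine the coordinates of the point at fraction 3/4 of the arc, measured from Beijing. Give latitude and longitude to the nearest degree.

≈ 58°N, 61°E

From cos δ = sin φ₁ sin φ₂ + cos φ₁ cos φ₂ cos Δλ, the central angle is δ ≈ 0.909 rad (52.1°).
Interpolate at f = 3/4 with slerp weights a = sin((1−f)δ)/sin δ ≈ 0.286, b = sin(fδ)/sin δ ≈ 0.799.
p = a·p₁ + b·p₂ ≈ (0.258, 0.470, 0.844); φ = arcsin(p_z) ≈ 57.55°, λ = atan2(p_y, p_x) ≈ 61.22°.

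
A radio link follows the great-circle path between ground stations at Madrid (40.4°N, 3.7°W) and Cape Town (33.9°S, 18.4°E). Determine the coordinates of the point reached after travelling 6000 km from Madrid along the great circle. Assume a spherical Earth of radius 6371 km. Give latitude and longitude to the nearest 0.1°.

≈ (11.7°S, 11.6°E)

From cos δ = sin φ₁ sin φ₂ + cos φ₁ cos φ₂ cos Δλ, the central angle is δ ≈ 1.345 rad (77.0°). The total great-circle distance is δ·R ≈ 1.345 × 6371 ≈ 8567 km, so the target fraction is f = 6000/8567 ≈ 0.700.
Interpolate at f ≈ 0.700 with slerp weights a = sin((1−f)δ)/sin δ ≈ 0.402, b = sin(fδ)/sin δ ≈ 0.830.
p = a·p₁ + b·p₂ ≈ (0.959, 0.198, -0.202); φ = arcsin(p_z) ≈ -11.65°, λ = atan2(p_y, p_x) ≈ 11.64°.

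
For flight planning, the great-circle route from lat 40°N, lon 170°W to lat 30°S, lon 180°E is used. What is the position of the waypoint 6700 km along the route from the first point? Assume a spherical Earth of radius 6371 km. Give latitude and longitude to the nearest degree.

Convert each endpoint to a unit vector on the sphere (x = cos φ cos λ, y = cos φ sin λ, z = sin φ).
The central angle between the endpoints is δ = arccos(p₁·p₂) ≈ 1.232 rad (70.6°). The total great-circle distance is δ·R ≈ 1.232 × 6371 ≈ 7852 km, so the target fraction is f = 6700/7852 ≈ 0.853.
Interpolate at f ≈ 0.853 with slerp weights a = sin((1−f)δ)/sin δ ≈ 0.191, b = sin(fδ)/sin δ ≈ 0.920.
p = a·p₁ + b·p₂ ≈ (-0.941, -0.025, -0.338); φ = arcsin(p_z) ≈ -19.74°, λ = atan2(p_y, p_x) ≈ -178.46°.

≈ lat 20°S, lon 178°W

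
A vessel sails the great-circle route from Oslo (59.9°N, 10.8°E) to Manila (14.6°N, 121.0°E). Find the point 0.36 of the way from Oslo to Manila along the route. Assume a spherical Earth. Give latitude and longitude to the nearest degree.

≈ (58°N, 74°E)

From cos δ = sin φ₁ sin φ₂ + cos φ₁ cos φ₂ cos Δλ, the central angle is δ ≈ 1.520 rad (87.1°).
Interpolate at f = 0.36 with slerp weights a = sin((1−f)δ)/sin δ ≈ 0.828, b = sin(fδ)/sin δ ≈ 0.521.
p = a·p₁ + b·p₂ ≈ (0.148, 0.510, 0.847); φ = arcsin(p_z) ≈ 57.93°, λ = atan2(p_y, p_x) ≈ 73.82°.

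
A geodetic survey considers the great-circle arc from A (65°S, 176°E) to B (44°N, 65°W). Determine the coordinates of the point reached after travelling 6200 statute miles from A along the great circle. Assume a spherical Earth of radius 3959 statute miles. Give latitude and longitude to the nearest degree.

≈ (1°S, 92°W)

Write both endpoints as unit vectors p₁, p₂ with components (cos φ cos λ, cos φ sin λ, sin φ).
The central angle between the endpoints is δ = arccos(p₁·p₂) ≈ 2.461 rad (141.0°). The total great-circle distance is δ·R ≈ 2.461 × 3959 ≈ 9742 mi, so the target fraction is f = 6200/9742 ≈ 0.636.
Interpolate at f ≈ 0.636 with slerp weights a = sin((1−f)δ)/sin δ ≈ 1.239, b = sin(fδ)/sin δ ≈ 1.588.
p = a·p₁ + b·p₂ ≈ (-0.039, -0.999, -0.019); φ = arcsin(p_z) ≈ -1.11°, λ = atan2(p_y, p_x) ≈ -92.26°.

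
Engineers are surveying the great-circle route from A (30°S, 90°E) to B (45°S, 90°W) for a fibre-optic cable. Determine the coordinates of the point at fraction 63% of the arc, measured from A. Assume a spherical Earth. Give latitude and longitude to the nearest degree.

Convert each endpoint to a unit vector on the sphere (x = cos φ cos λ, y = cos φ sin λ, z = sin φ).
The central angle between the endpoints is δ = arccos(p₁·p₂) ≈ 1.833 rad (105.0°).
Interpolate at f = 0.63 with slerp weights a = sin((1−f)δ)/sin δ ≈ 0.649, b = sin(fδ)/sin δ ≈ 0.947.
p = a·p₁ + b·p₂ ≈ (0.000, -0.107, -0.994); φ = arcsin(p_z) ≈ -83.85°, λ = atan2(p_y, p_x) ≈ -90.00°.

≈ (84°S, 90°W)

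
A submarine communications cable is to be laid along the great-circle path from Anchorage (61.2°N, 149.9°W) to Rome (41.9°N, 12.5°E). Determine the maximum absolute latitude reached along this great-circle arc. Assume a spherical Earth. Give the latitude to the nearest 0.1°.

≈ 83.6°N

The great circle lies in the plane with unit normal n̂ = (p₁ × p₂)/|p₁ × p₂|.
Here n̂_z ≈ +0.112; the vertex latitude is φ_max = arccos|n̂_z| ≈ 83.6°.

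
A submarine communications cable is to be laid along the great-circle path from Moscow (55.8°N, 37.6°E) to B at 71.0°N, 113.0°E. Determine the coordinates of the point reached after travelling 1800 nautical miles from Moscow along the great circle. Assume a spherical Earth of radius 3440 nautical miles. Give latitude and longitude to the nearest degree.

≈ 72°N, 100°E

Convert each endpoint to a unit vector on the sphere (x = cos φ cos λ, y = cos φ sin λ, z = sin φ).
The central angle between the endpoints is δ = arccos(p₁·p₂) ≈ 0.595 rad (34.1°). The total great-circle distance is δ·R ≈ 0.595 × 3440 ≈ 2047 nmi, so the target fraction is f = 1800/2047 ≈ 0.879.
Interpolate at f ≈ 0.879 with slerp weights a = sin((1−f)δ)/sin δ ≈ 0.128, b = sin(fδ)/sin δ ≈ 0.892.
p = a·p₁ + b·p₂ ≈ (-0.056, 0.311, 0.949); φ = arcsin(p_z) ≈ 71.57°, λ = atan2(p_y, p_x) ≈ 100.29°.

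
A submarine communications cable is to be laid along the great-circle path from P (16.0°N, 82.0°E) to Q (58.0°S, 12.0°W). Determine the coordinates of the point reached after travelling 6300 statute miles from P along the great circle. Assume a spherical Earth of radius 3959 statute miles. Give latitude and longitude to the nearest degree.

≈ (54°S, 13°E)

Convert each endpoint to a unit vector on the sphere (x = cos φ cos λ, y = cos φ sin λ, z = sin φ).
The central angle between the endpoints is δ = arccos(p₁·p₂) ≈ 1.843 rad (105.6°). The total great-circle distance is δ·R ≈ 1.843 × 3959 ≈ 7298 mi, so the target fraction is f = 6300/7298 ≈ 0.863.
Interpolate at f ≈ 0.863 with slerp weights a = sin((1−f)δ)/sin δ ≈ 0.259, b = sin(fδ)/sin δ ≈ 1.038.
p = a·p₁ + b·p₂ ≈ (0.573, 0.132, -0.809); φ = arcsin(p_z) ≈ -54.00°, λ = atan2(p_y, p_x) ≈ 13.00°.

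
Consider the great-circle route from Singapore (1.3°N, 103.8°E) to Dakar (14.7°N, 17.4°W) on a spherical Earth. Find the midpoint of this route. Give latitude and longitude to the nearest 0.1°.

Write both endpoints as unit vectors p₁, p₂ with components (cos φ cos λ, cos φ sin λ, sin φ).
The central angle between the endpoints is δ = arccos(p₁·p₂) ≈ 2.089 rad (119.7°).
Interpolate at f = 1/2 with slerp weights a = sin((1−f)δ)/sin δ ≈ 0.995, b = sin(fδ)/sin δ ≈ 0.995.
p = a·p₁ + b·p₂ ≈ (0.681, 0.678, 0.275); φ = arcsin(p_z) ≈ 15.97°, λ = atan2(p_y, p_x) ≈ 44.88°.

≈ (16.0°N, 44.9°E)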